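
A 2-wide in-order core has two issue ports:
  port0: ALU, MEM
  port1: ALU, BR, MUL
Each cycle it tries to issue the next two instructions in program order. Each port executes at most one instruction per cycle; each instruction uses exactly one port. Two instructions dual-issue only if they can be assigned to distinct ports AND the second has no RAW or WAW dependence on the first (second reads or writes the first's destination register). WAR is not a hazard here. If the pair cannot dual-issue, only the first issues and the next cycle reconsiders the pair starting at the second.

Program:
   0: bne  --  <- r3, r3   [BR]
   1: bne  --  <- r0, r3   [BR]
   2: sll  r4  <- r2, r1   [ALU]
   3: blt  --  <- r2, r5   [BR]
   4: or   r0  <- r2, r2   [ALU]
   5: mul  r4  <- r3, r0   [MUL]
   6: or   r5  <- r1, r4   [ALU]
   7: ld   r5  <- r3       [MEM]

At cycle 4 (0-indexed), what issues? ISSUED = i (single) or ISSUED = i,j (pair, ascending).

ISSUED = 6

t=0 i0:bne ; no-port BR/BR
t=1 i1,i2:bne sll ; dual
t=2 i3,i4:blt or ; dual
t=3 i5:mul ; RAW r4
t=4 i6:or ; WAW r5
t=5 i7:ld ; tail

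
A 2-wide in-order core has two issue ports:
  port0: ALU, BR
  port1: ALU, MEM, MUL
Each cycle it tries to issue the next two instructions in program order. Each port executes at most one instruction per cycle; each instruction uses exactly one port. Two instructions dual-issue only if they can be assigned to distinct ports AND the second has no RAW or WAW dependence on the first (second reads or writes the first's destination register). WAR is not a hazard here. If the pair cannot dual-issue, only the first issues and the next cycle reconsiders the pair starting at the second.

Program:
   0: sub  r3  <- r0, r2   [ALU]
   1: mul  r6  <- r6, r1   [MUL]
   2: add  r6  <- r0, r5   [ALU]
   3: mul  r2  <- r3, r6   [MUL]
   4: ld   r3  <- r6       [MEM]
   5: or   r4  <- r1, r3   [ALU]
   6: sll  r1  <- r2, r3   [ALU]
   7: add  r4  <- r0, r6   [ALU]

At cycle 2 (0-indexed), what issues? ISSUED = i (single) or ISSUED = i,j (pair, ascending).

#0 head=0: sub/mul i0&i1 dual
#1 head=2: add i2 RAW r6
#2 head=3: mul i3 no-port MUL/MEM
#3 head=4: ld i4 RAW r3
#4 head=5: or/sll i5&i6 dual
#5 head=7: add i7 tail

ISSUED = 3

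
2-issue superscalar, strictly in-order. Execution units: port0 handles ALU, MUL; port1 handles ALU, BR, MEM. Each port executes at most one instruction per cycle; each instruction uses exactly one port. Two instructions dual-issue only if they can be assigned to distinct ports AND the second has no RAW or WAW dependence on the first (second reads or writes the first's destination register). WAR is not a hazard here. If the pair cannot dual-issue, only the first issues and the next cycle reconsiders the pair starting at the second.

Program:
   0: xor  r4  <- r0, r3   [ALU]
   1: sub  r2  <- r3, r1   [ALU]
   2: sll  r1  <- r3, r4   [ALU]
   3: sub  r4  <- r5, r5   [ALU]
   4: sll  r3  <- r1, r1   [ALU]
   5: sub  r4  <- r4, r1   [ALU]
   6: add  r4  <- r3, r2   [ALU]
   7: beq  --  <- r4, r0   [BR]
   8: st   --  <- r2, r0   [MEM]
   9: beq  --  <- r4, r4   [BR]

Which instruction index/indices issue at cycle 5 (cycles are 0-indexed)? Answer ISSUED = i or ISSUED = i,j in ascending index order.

  cy0 -> i0+i1 (xor.ALU+sub.ALU) pair
  cy1 -> i2+i3 (sll.ALU+sub.ALU) pair
  cy2 -> i4+i5 (sll.ALU+sub.ALU) pair
  cy3 -> i6 (add.ALU) RAW r4
  cy4 -> i7 (beq.BR) no-port BR/MEM
  cy5 -> i8 (st.MEM) no-port MEM/BR
  cy6 -> i9 (beq.BR) tail

ISSUED = 8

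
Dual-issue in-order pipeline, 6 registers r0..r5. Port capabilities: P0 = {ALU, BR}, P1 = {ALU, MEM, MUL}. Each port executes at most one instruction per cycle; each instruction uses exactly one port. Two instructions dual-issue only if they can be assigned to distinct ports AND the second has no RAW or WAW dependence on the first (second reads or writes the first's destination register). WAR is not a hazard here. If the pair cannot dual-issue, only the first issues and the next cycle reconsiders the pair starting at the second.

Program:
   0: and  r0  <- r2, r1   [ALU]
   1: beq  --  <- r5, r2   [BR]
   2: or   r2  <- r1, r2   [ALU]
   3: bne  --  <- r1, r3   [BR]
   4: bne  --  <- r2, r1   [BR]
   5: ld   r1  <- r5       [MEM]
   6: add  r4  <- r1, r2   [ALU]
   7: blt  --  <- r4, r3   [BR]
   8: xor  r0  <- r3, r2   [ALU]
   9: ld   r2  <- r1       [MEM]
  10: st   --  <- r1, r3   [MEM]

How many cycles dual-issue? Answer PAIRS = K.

PAIRS = 4

#0 head=0: and+beq i0/i1 pair
#1 head=2: or+bne i2/i3 pair
#2 head=4: bne+ld i4/i5 pair
#3 head=6: add i6 RAW r4
#4 head=7: blt+xor i7/i8 pair
#5 head=9: ld i9 no-port MEM/MEM
#6 head=10: st i10 tail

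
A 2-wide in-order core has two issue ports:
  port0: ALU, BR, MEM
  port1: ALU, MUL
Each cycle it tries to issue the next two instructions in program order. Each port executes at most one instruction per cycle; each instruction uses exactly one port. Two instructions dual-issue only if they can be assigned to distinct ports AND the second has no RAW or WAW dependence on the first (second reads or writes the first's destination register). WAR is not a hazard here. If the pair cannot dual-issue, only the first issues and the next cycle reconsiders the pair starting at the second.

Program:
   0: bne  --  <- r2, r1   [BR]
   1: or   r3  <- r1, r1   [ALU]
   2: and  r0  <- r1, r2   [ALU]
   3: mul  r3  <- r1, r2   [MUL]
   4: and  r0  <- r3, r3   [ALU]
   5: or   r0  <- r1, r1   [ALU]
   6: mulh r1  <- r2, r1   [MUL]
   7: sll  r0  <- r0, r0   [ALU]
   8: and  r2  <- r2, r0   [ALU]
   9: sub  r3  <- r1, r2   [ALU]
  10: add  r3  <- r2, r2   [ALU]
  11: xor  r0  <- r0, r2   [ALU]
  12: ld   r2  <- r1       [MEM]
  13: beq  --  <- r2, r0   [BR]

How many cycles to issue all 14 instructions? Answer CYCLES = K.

CYCLES = 10

0. bne+or @i0,i1  | 2-wide
1. and+mul @i2,i3  | 2-wide
2. and @i4  | WAW r0
3. or+mulh @i5,i6  | 2-wide
4. sll @i7  | RAW r0
5. and @i8  | RAW r2
6. sub @i9  | WAW r3
7. add+xor @i10,i11  | 2-wide
8. ld @i12  | no-port MEM/BR
9. beq @i13  | tail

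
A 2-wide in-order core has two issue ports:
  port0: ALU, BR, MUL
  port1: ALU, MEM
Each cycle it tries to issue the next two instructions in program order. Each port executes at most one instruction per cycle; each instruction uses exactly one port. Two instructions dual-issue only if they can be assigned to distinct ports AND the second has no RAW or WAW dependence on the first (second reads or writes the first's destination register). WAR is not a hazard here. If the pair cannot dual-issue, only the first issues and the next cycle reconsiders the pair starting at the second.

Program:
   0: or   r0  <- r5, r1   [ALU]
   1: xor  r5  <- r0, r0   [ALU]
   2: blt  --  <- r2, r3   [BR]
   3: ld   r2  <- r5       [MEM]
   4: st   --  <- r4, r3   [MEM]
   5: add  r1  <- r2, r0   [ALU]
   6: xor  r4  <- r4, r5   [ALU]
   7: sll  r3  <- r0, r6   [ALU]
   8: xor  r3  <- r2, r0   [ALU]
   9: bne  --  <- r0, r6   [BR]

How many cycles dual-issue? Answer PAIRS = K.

PAIRS = 4

#0 head=0: or i0 RAW r0
#1 head=1: xor blt i1&i2 dual
#2 head=3: ld i3 no-port MEM/MEM
#3 head=4: st add i4&i5 dual
#4 head=6: xor sll i6&i7 dual
#5 head=8: xor bne i8&i9 dual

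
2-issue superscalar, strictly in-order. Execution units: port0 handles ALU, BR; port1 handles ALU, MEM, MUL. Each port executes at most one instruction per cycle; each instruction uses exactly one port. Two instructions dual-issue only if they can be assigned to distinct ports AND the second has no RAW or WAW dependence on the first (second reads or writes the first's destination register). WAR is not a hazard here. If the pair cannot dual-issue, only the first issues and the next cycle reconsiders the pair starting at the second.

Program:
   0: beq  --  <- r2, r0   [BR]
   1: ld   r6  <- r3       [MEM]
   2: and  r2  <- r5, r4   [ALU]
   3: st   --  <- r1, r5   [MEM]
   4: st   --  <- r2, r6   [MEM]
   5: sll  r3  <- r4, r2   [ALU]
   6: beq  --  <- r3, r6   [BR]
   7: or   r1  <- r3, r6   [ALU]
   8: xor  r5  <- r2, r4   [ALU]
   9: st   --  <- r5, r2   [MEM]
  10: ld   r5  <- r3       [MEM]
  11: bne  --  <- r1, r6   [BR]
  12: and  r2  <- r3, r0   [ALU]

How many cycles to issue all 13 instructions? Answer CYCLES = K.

CYCLES = 8

0. beq.BR;ld.MEM @i0/i1  | 2-wide
1. and.ALU;st.MEM @i2/i3  | 2-wide
2. st.MEM;sll.ALU @i4/i5  | 2-wide
3. beq.BR;or.ALU @i6/i7  | 2-wide
4. xor.ALU @i8  | RAW r5
5. st.MEM @i9  | no-port MEM/MEM
6. ld.MEM;bne.BR @i10/i11  | 2-wide
7. and.ALU @i12  | tail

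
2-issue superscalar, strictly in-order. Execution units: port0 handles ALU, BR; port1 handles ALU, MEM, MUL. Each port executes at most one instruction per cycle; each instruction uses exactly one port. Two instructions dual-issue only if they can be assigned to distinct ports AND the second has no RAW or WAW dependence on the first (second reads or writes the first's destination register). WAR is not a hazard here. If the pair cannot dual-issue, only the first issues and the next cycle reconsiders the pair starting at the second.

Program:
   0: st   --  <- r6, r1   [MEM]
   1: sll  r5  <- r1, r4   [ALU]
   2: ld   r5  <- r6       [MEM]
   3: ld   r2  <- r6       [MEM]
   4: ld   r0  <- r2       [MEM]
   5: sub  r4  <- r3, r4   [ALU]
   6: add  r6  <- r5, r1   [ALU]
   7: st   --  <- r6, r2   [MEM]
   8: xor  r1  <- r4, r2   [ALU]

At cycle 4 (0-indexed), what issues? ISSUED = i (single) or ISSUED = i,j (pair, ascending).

[0] i0+i1  st.MEM/sll.ALU  -- dual
[1] i2  ld.MEM  -- no-port MEM/MEM
[2] i3  ld.MEM  -- no-port MEM/MEM
[3] i4+i5  ld.MEM/sub.ALU  -- dual
[4] i6  add.ALU  -- RAW r6
[5] i7+i8  st.MEM/xor.ALU  -- dual

ISSUED = 6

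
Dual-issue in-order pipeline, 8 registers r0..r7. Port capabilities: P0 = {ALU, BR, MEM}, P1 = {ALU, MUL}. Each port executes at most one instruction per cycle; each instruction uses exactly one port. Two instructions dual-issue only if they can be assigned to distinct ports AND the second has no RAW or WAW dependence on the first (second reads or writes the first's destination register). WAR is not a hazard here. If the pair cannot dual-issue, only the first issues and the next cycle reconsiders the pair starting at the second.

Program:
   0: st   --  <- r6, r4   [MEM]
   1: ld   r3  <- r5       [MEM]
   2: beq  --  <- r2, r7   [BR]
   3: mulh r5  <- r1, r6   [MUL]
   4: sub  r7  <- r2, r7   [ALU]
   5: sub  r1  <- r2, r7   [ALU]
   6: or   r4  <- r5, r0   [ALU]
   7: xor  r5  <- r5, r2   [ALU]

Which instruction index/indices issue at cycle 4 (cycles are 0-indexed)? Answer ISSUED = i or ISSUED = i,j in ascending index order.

ISSUED = 5,6

  cy0 -> i0 (st.MEM) no-port MEM/MEM
  cy1 -> i1 (ld.MEM) no-port MEM/BR
  cy2 -> i2/i3 (beq.BR/mulh.MUL) 2-wide
  cy3 -> i4 (sub.ALU) RAW r7
  cy4 -> i5/i6 (sub.ALU/or.ALU) 2-wide
  cy5 -> i7 (xor.ALU) tail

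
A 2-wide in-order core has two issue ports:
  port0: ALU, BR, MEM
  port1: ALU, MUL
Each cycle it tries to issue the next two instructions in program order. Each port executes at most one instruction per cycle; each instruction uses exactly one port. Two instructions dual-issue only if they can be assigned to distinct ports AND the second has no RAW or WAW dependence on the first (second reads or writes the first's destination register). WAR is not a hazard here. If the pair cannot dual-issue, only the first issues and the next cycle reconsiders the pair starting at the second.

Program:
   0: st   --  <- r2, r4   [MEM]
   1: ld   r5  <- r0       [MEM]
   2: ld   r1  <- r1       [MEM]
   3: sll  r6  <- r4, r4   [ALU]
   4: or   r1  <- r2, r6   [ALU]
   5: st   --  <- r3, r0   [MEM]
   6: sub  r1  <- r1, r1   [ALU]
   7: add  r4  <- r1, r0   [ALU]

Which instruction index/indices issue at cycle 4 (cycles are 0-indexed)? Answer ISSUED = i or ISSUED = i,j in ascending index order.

ISSUED = 6

  cy0 -> i0 (st) no-port MEM/MEM
  cy1 -> i1 (ld) no-port MEM/MEM
  cy2 -> i2+i3 (ld sll) 2-wide
  cy3 -> i4+i5 (or st) 2-wide
  cy4 -> i6 (sub) RAW r1
  cy5 -> i7 (add) tail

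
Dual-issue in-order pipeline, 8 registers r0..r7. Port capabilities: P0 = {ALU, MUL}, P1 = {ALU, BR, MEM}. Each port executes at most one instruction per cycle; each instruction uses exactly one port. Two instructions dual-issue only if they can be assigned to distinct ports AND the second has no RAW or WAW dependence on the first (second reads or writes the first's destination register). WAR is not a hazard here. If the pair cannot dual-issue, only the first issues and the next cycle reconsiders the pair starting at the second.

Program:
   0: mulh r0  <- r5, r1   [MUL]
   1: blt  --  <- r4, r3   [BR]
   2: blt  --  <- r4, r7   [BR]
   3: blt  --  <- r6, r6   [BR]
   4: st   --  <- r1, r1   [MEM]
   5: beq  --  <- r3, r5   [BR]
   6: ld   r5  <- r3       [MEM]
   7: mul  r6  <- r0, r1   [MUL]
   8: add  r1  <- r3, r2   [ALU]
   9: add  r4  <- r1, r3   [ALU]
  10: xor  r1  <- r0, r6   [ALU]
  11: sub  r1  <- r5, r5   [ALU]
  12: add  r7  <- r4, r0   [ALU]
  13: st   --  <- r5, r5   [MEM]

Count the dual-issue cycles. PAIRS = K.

  cy0 -> i0+i1 (mulh;blt) pair
  cy1 -> i2 (blt) no-port BR/BR
  cy2 -> i3 (blt) no-port BR/MEM
  cy3 -> i4 (st) no-port MEM/BR
  cy4 -> i5 (beq) no-port BR/MEM
  cy5 -> i6+i7 (ld;mul) pair
  cy6 -> i8 (add) RAW r1
  cy7 -> i9+i10 (add;xor) pair
  cy8 -> i11+i12 (sub;add) pair
  cy9 -> i13 (st) tail

PAIRS = 4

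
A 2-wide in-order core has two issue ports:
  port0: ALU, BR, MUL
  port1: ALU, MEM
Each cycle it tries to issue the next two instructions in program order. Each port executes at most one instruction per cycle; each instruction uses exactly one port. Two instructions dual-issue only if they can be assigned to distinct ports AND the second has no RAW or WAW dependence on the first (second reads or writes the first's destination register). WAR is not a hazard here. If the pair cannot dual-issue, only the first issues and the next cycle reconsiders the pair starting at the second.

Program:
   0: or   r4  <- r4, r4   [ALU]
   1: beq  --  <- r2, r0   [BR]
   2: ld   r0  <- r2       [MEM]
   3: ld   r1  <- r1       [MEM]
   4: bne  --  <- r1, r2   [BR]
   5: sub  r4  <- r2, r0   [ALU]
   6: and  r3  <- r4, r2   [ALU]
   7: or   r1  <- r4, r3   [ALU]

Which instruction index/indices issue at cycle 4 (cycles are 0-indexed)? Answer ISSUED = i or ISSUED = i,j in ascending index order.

ISSUED = 6

#0 head=0: or;beq i0&i1 pair
#1 head=2: ld i2 no-port MEM/MEM
#2 head=3: ld i3 RAW r1
#3 head=4: bne;sub i4&i5 pair
#4 head=6: and i6 RAW r3
#5 head=7: or i7 tail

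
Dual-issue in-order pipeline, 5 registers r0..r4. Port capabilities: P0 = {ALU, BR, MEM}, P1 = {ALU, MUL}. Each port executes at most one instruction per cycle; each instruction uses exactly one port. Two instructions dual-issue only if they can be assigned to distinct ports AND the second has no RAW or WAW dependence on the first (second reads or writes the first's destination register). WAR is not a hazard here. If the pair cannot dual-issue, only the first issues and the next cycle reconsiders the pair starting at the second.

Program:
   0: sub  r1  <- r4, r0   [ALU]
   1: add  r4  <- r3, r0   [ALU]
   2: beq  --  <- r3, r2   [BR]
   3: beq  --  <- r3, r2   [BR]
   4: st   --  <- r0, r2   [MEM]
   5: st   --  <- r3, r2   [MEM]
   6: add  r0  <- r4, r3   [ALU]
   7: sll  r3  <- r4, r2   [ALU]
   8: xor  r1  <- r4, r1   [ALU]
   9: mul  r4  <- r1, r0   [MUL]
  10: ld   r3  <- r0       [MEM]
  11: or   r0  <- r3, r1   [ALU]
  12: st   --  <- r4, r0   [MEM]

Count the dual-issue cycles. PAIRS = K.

t=0 i0/i1:sub.ALU;add.ALU ; pair
t=1 i2:beq.BR ; no-port BR/BR
t=2 i3:beq.BR ; no-port BR/MEM
t=3 i4:st.MEM ; no-port MEM/MEM
t=4 i5/i6:st.MEM;add.ALU ; pair
t=5 i7/i8:sll.ALU;xor.ALU ; pair
t=6 i9/i10:mul.MUL;ld.MEM ; pair
t=7 i11:or.ALU ; RAW r0
t=8 i12:st.MEM ; tail

PAIRS = 4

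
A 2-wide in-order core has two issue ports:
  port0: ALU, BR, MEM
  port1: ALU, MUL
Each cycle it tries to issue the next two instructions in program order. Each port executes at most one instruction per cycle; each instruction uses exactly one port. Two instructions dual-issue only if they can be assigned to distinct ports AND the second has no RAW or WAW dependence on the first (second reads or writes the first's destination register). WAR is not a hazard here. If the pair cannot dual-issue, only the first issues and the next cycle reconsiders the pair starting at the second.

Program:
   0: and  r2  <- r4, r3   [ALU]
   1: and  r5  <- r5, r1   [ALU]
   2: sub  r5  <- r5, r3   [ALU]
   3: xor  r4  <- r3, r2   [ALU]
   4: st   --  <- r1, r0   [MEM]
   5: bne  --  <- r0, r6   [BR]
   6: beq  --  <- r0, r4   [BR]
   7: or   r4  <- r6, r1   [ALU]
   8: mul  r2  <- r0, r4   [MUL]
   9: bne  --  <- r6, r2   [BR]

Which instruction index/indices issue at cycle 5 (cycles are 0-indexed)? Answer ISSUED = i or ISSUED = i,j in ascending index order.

ISSUED = 8

c0: i0&i1 and.ALU and.ALU  2-wide
c1: i2&i3 sub.ALU xor.ALU  2-wide
c2: i4 st.MEM  no-port MEM/BR
c3: i5 bne.BR  no-port BR/BR
c4: i6&i7 beq.BR or.ALU  2-wide
c5: i8 mul.MUL  RAW r2
c6: i9 bne.BR  tail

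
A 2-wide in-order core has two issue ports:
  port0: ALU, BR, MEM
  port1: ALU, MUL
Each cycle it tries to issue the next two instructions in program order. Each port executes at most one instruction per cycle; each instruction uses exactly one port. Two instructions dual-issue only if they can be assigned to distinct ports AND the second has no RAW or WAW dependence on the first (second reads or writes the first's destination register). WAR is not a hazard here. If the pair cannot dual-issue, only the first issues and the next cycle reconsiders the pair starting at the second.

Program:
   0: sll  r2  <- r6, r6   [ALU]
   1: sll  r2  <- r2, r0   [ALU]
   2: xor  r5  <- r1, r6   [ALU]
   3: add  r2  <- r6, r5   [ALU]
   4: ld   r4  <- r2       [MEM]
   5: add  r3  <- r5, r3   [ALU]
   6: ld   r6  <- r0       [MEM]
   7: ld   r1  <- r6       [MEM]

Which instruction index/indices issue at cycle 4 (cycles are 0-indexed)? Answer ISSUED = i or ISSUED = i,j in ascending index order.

ISSUED = 6

[0] i0  sll.ALU  -- RAW+WAW r2
[1] i1+i2  sll.ALU;xor.ALU  -- pair
[2] i3  add.ALU  -- RAW r2
[3] i4+i5  ld.MEM;add.ALU  -- pair
[4] i6  ld.MEM  -- no-port MEM/MEM
[5] i7  ld.MEM  -- tail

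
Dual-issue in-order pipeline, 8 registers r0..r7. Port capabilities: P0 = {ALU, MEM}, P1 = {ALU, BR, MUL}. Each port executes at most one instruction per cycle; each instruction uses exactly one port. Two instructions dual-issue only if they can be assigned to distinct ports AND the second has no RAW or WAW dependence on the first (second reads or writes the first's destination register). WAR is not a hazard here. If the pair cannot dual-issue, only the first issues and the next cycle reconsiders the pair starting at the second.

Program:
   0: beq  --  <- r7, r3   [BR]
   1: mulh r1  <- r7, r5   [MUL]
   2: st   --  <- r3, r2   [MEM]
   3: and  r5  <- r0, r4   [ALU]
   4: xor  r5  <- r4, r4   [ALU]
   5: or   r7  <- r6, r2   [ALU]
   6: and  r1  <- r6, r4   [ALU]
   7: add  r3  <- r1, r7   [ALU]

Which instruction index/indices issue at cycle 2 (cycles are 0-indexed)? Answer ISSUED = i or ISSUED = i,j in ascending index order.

ISSUED = 3

0. beq @i0  | no-port BR/MUL
1. mulh/st @i1&i2  | pair
2. and @i3  | WAW r5
3. xor/or @i4&i5  | pair
4. and @i6  | RAW r1
5. add @i7  | tail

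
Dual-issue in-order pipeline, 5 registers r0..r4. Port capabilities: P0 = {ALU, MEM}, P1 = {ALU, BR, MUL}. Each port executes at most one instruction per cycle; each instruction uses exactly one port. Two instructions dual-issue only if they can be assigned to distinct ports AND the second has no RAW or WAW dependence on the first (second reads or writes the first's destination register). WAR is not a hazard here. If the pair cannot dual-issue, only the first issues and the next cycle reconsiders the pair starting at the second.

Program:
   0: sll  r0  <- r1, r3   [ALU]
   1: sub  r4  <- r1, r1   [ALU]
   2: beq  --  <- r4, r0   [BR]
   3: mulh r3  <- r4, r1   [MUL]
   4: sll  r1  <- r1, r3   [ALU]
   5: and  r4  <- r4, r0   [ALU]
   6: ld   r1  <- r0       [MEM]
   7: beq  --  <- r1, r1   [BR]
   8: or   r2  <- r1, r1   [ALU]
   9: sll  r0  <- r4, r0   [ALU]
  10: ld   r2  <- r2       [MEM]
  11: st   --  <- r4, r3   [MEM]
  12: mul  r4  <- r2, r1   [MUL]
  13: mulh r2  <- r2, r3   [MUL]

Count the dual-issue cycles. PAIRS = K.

[0] i0+i1  sll.ALU sub.ALU  -- dual
[1] i2  beq.BR  -- no-port BR/MUL
[2] i3  mulh.MUL  -- RAW r3
[3] i4+i5  sll.ALU and.ALU  -- dual
[4] i6  ld.MEM  -- RAW r1
[5] i7+i8  beq.BR or.ALU  -- dual
[6] i9+i10  sll.ALU ld.MEM  -- dual
[7] i11+i12  st.MEM mul.MUL  -- dual
[8] i13  mulh.MUL  -- tail

PAIRS = 5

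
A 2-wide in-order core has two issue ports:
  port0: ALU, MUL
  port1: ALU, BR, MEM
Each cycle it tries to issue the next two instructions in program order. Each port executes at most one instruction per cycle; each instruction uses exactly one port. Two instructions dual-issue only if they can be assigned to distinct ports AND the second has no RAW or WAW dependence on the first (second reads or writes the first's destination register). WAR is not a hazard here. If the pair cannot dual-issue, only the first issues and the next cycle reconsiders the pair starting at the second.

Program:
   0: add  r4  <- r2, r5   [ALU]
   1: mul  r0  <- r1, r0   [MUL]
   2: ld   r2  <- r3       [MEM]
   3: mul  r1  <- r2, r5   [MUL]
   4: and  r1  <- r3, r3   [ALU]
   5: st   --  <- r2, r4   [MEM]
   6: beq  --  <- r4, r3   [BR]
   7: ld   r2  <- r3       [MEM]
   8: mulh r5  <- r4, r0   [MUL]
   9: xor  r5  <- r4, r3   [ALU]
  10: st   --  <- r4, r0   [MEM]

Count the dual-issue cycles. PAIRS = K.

  cy0 -> i0+i1 (add;mul) dual
  cy1 -> i2 (ld) RAW r2
  cy2 -> i3 (mul) WAW r1
  cy3 -> i4+i5 (and;st) dual
  cy4 -> i6 (beq) no-port BR/MEM
  cy5 -> i7+i8 (ld;mulh) dual
  cy6 -> i9+i10 (xor;st) dual

PAIRS = 4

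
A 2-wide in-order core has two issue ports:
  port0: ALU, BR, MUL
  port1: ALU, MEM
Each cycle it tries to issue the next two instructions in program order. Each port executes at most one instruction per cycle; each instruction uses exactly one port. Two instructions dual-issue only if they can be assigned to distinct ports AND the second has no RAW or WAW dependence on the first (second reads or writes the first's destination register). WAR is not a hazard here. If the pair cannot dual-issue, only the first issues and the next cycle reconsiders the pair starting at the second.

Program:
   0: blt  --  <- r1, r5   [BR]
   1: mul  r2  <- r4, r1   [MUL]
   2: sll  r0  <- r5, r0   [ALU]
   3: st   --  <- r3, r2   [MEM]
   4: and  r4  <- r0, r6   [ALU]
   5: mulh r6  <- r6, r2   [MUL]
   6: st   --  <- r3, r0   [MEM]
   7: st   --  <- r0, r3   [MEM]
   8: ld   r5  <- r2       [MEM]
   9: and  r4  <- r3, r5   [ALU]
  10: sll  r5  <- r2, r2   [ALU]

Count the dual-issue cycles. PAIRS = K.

PAIRS = 4

0. blt.BR @i0  | no-port BR/MUL
1. mul.MUL;sll.ALU @i1+i2  | dual
2. st.MEM;and.ALU @i3+i4  | dual
3. mulh.MUL;st.MEM @i5+i6  | dual
4. st.MEM @i7  | no-port MEM/MEM
5. ld.MEM @i8  | RAW r5
6. and.ALU;sll.ALU @i9+i10  | dual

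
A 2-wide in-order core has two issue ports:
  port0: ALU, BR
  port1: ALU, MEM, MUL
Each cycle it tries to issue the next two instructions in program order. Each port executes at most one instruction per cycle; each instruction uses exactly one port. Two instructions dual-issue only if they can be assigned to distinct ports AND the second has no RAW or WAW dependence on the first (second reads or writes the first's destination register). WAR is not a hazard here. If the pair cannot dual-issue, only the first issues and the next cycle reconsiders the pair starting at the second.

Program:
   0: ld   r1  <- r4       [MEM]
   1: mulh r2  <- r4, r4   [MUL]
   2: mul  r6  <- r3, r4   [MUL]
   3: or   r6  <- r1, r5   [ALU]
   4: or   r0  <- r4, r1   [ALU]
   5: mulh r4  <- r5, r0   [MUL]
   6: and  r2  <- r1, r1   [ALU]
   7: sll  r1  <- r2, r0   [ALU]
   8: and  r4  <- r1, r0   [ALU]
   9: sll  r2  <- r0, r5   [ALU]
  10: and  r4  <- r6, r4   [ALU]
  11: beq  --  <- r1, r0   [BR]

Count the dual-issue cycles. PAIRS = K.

#0 head=0: ld i0 no-port MEM/MUL
#1 head=1: mulh i1 no-port MUL/MUL
#2 head=2: mul i2 WAW r6
#3 head=3: or+or i3&i4 2-wide
#4 head=5: mulh+and i5&i6 2-wide
#5 head=7: sll i7 RAW r1
#6 head=8: and+sll i8&i9 2-wide
#7 head=10: and+beq i10&i11 2-wide

PAIRS = 4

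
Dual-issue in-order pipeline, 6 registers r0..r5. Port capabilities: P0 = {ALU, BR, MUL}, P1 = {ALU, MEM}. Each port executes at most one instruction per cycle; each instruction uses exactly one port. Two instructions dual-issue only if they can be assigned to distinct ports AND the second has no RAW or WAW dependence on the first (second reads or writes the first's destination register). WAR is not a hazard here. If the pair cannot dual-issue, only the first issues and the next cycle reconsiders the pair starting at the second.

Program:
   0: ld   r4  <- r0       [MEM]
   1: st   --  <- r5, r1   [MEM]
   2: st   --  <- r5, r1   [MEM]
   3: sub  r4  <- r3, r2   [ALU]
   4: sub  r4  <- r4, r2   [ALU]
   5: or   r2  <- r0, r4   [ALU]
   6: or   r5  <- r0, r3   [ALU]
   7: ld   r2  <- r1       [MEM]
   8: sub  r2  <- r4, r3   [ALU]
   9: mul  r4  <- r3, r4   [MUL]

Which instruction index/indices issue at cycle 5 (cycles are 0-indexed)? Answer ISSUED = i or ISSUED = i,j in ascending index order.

t=0 i0:ld.MEM ; no-port MEM/MEM
t=1 i1:st.MEM ; no-port MEM/MEM
t=2 i2&i3:st.MEM+sub.ALU ; pair
t=3 i4:sub.ALU ; RAW r4
t=4 i5&i6:or.ALU+or.ALU ; pair
t=5 i7:ld.MEM ; WAW r2
t=6 i8&i9:sub.ALU+mul.MUL ; pair

ISSUED = 7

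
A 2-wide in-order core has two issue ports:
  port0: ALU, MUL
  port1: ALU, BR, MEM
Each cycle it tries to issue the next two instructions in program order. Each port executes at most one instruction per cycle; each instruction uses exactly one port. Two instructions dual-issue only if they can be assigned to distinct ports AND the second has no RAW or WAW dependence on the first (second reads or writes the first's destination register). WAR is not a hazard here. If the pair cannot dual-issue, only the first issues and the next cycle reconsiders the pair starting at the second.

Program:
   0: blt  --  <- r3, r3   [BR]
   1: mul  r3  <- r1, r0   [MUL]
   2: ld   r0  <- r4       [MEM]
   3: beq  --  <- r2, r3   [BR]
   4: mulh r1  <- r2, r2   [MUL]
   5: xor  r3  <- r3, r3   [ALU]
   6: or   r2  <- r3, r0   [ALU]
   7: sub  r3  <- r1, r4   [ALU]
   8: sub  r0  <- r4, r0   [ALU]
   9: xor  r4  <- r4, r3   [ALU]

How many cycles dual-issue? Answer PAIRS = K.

c0: i0,i1 blt/mul  dual
c1: i2 ld  no-port MEM/BR
c2: i3,i4 beq/mulh  dual
c3: i5 xor  RAW r3
c4: i6,i7 or/sub  dual
c5: i8,i9 sub/xor  dual

PAIRS = 4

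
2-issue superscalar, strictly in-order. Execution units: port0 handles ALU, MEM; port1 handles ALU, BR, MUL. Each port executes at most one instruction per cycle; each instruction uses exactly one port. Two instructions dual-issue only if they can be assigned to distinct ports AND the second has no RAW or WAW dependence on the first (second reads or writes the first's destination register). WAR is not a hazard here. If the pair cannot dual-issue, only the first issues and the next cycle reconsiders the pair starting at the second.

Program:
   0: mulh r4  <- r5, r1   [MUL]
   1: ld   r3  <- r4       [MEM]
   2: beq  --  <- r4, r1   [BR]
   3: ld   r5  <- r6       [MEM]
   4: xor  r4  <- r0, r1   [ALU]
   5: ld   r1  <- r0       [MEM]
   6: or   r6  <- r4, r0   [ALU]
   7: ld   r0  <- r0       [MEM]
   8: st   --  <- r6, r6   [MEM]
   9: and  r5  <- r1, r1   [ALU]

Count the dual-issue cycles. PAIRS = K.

[0] i0  mulh.MUL  -- RAW r4
[1] i1/i2  ld.MEM/beq.BR  -- dual
[2] i3/i4  ld.MEM/xor.ALU  -- dual
[3] i5/i6  ld.MEM/or.ALU  -- dual
[4] i7  ld.MEM  -- no-port MEM/MEM
[5] i8/i9  st.MEM/and.ALU  -- dual

PAIRS = 4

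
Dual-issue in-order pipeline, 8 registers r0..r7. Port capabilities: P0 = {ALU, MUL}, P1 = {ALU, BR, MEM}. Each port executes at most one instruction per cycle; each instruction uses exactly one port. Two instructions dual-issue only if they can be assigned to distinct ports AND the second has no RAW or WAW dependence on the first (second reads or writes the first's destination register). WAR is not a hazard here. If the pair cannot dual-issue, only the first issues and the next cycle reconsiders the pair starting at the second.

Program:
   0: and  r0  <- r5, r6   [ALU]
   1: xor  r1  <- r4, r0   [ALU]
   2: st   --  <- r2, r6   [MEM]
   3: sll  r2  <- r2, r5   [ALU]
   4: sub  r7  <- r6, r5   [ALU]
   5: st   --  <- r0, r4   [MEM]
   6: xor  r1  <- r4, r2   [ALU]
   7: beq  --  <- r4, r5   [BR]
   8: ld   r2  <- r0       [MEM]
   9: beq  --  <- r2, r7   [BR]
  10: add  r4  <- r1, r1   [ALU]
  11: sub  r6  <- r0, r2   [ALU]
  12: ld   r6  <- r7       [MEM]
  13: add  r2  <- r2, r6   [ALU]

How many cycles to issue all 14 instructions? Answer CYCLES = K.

CYCLES = 10

t=0 i0:and ; RAW r0
t=1 i1,i2:xor+st ; pair
t=2 i3,i4:sll+sub ; pair
t=3 i5,i6:st+xor ; pair
t=4 i7:beq ; no-port BR/MEM
t=5 i8:ld ; no-port MEM/BR
t=6 i9,i10:beq+add ; pair
t=7 i11:sub ; WAW r6
t=8 i12:ld ; RAW r6
t=9 i13:add ; tail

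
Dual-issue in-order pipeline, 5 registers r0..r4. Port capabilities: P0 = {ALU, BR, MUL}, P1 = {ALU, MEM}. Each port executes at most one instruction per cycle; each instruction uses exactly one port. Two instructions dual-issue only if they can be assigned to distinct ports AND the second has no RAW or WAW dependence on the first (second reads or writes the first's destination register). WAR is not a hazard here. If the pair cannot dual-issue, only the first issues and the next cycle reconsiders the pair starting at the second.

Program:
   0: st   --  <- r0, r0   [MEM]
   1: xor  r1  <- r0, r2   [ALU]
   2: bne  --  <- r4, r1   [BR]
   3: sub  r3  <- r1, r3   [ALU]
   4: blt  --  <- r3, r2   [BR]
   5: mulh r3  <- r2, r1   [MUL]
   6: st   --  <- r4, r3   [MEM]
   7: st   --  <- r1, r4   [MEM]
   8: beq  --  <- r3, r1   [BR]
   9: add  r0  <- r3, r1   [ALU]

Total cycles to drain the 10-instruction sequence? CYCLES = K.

#0 head=0: st.MEM;xor.ALU i0&i1 2-wide
#1 head=2: bne.BR;sub.ALU i2&i3 2-wide
#2 head=4: blt.BR i4 no-port BR/MUL
#3 head=5: mulh.MUL i5 RAW r3
#4 head=6: st.MEM i6 no-port MEM/MEM
#5 head=7: st.MEM;beq.BR i7&i8 2-wide
#6 head=9: add.ALU i9 tail

CYCLES = 7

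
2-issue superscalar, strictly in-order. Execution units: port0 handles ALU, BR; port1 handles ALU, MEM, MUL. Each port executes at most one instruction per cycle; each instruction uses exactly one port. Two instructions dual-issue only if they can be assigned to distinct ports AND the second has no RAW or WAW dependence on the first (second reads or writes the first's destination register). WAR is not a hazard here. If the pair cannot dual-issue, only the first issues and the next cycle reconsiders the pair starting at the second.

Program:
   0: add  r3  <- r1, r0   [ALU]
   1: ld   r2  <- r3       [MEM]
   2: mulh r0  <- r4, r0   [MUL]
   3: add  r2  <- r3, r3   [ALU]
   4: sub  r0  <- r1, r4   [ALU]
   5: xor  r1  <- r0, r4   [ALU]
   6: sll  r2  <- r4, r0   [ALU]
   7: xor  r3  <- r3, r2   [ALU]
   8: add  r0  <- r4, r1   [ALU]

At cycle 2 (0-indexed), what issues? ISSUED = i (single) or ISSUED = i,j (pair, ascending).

ISSUED = 2,3

0. add @i0  | RAW r3
1. ld @i1  | no-port MEM/MUL
2. mulh;add @i2/i3  | pair
3. sub @i4  | RAW r0
4. xor;sll @i5/i6  | pair
5. xor;add @i7/i8  | pair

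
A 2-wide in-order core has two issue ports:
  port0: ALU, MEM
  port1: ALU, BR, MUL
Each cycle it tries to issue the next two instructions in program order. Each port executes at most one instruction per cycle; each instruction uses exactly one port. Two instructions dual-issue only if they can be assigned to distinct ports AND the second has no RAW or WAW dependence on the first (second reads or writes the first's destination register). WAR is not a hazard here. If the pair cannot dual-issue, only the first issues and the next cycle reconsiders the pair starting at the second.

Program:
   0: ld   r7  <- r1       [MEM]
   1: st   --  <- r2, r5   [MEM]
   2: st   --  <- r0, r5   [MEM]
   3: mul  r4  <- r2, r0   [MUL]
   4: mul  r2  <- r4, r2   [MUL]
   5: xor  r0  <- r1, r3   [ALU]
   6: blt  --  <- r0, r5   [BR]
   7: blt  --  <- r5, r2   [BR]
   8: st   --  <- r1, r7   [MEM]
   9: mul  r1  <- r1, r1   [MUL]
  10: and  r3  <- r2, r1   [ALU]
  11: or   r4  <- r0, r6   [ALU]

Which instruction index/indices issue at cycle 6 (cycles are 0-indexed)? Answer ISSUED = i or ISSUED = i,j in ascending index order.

#0 head=0: ld.MEM i0 no-port MEM/MEM
#1 head=1: st.MEM i1 no-port MEM/MEM
#2 head=2: st.MEM/mul.MUL i2,i3 pair
#3 head=4: mul.MUL/xor.ALU i4,i5 pair
#4 head=6: blt.BR i6 no-port BR/BR
#5 head=7: blt.BR/st.MEM i7,i8 pair
#6 head=9: mul.MUL i9 RAW r1
#7 head=10: and.ALU/or.ALU i10,i11 pair

ISSUED = 9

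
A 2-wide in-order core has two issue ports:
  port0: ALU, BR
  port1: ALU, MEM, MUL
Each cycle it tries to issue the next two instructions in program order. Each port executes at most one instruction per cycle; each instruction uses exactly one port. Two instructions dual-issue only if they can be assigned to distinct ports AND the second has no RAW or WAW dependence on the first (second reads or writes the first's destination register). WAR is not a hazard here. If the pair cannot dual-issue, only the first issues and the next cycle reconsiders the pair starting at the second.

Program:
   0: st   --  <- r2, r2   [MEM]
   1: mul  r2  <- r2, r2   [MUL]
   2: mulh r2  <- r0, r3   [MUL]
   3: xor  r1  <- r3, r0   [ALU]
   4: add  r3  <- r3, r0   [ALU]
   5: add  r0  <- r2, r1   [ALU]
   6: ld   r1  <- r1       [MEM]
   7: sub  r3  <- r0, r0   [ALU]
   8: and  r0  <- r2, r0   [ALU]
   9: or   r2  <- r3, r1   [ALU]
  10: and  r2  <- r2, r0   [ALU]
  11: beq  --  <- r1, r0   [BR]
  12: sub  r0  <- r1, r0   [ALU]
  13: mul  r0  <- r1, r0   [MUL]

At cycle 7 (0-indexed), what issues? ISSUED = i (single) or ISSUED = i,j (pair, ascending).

ISSUED = 12

t=0 i0:st.MEM ; no-port MEM/MUL
t=1 i1:mul.MUL ; no-port MUL/MUL
t=2 i2&i3:mulh.MUL/xor.ALU ; dual
t=3 i4&i5:add.ALU/add.ALU ; dual
t=4 i6&i7:ld.MEM/sub.ALU ; dual
t=5 i8&i9:and.ALU/or.ALU ; dual
t=6 i10&i11:and.ALU/beq.BR ; dual
t=7 i12:sub.ALU ; RAW+WAW r0
t=8 i13:mul.MUL ; tail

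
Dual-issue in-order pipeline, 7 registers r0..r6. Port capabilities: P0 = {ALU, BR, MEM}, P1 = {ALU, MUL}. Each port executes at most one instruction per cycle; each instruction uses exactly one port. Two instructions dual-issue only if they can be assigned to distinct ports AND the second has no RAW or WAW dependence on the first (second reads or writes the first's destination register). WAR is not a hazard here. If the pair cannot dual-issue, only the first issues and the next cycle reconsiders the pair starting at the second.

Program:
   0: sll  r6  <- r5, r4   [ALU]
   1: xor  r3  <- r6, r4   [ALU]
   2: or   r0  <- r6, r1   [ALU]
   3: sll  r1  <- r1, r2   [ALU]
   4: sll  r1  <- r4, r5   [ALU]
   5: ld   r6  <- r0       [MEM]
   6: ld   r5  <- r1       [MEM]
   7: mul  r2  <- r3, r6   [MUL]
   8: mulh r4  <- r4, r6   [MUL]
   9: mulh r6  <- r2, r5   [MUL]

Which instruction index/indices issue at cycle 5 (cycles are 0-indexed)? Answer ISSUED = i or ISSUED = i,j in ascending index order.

  cy0 -> i0 (sll) RAW r6
  cy1 -> i1&i2 (xor or) pair
  cy2 -> i3 (sll) WAW r1
  cy3 -> i4&i5 (sll ld) pair
  cy4 -> i6&i7 (ld mul) pair
  cy5 -> i8 (mulh) no-port MUL/MUL
  cy6 -> i9 (mulh) tail

ISSUED = 8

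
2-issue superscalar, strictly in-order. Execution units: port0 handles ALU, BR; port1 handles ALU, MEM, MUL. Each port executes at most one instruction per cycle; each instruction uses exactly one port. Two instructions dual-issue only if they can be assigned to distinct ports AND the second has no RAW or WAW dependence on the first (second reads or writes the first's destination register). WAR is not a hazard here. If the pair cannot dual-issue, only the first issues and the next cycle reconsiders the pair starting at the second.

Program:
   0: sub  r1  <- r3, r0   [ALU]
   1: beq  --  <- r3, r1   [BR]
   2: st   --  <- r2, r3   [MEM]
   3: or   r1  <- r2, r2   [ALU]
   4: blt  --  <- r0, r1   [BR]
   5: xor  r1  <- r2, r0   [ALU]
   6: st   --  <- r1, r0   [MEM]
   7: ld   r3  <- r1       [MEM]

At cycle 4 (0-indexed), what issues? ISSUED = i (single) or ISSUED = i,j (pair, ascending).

ISSUED = 6

[0] i0  sub.ALU  -- RAW r1
[1] i1/i2  beq.BR/st.MEM  -- pair
[2] i3  or.ALU  -- RAW r1
[3] i4/i5  blt.BR/xor.ALU  -- pair
[4] i6  st.MEM  -- no-port MEM/MEM
[5] i7  ld.MEM  -- tail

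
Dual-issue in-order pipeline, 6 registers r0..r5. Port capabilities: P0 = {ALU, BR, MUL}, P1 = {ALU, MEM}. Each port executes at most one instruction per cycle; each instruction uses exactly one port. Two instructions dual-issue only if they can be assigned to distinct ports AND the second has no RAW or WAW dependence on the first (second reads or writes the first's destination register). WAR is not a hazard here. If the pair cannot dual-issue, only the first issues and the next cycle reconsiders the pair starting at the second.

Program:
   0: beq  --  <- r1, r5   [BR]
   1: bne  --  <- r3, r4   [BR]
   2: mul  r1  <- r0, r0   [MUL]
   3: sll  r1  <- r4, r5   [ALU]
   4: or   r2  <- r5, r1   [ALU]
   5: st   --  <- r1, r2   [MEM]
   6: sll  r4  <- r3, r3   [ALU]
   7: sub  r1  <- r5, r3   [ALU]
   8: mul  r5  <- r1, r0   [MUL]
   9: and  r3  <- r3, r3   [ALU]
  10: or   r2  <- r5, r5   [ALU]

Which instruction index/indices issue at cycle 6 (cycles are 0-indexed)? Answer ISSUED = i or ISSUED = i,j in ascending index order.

ISSUED = 7

[0] i0  beq  -- no-port BR/BR
[1] i1  bne  -- no-port BR/MUL
[2] i2  mul  -- WAW r1
[3] i3  sll  -- RAW r1
[4] i4  or  -- RAW r2
[5] i5&i6  st+sll  -- 2-wide
[6] i7  sub  -- RAW r1
[7] i8&i9  mul+and  -- 2-wide
[8] i10  or  -- tail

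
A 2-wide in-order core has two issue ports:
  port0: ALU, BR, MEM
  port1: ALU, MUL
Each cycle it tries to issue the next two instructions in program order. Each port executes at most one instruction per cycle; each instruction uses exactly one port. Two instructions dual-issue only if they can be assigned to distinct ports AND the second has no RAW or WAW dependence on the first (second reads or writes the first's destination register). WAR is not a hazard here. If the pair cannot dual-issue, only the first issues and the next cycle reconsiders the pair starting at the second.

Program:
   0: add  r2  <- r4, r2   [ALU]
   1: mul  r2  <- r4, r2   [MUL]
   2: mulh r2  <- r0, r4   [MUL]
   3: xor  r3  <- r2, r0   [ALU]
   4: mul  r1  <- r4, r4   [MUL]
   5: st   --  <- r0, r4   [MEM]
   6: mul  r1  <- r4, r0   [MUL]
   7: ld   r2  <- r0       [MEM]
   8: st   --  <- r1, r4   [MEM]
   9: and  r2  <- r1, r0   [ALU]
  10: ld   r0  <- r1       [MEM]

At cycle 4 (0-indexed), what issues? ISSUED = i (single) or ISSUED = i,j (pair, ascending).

[0] i0  add  -- RAW+WAW r2
[1] i1  mul  -- no-port MUL/MUL
[2] i2  mulh  -- RAW r2
[3] i3/i4  xor+mul  -- pair
[4] i5/i6  st+mul  -- pair
[5] i7  ld  -- no-port MEM/MEM
[6] i8/i9  st+and  -- pair
[7] i10  ld  -- tail

ISSUED = 5,6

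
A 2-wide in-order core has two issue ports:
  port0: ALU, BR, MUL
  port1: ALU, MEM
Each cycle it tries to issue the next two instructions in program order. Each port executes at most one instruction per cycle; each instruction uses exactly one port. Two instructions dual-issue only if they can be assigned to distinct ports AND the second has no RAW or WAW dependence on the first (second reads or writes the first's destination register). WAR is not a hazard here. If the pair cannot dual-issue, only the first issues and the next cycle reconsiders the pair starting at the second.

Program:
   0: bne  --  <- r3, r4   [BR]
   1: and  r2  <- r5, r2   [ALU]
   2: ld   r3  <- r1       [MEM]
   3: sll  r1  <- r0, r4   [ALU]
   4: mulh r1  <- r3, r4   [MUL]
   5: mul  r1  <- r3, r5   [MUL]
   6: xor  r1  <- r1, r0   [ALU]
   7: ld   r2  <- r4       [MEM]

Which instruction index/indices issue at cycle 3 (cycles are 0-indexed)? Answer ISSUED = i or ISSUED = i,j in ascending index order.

ISSUED = 5

[0] i0/i1  bne.BR/and.ALU  -- dual
[1] i2/i3  ld.MEM/sll.ALU  -- dual
[2] i4  mulh.MUL  -- no-port MUL/MUL
[3] i5  mul.MUL  -- RAW+WAW r1
[4] i6/i7  xor.ALU/ld.MEM  -- dual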